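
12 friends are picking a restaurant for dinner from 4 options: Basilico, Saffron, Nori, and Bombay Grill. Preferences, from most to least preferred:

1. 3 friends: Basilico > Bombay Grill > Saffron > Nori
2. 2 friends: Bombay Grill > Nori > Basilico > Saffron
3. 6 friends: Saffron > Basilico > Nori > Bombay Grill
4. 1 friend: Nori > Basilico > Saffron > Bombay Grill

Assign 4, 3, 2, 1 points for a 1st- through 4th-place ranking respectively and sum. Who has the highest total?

Basilico

Basilico: 3·4 + 2·2 + 6·3 + 1·3 = 37
Saffron: 3·2 + 2·1 + 6·4 + 1·2 = 34
Nori: 3·1 + 2·3 + 6·2 + 1·4 = 25
Bombay Grill: 3·3 + 2·4 + 6·1 + 1·1 = 24
Basilico has the highest Borda score (37).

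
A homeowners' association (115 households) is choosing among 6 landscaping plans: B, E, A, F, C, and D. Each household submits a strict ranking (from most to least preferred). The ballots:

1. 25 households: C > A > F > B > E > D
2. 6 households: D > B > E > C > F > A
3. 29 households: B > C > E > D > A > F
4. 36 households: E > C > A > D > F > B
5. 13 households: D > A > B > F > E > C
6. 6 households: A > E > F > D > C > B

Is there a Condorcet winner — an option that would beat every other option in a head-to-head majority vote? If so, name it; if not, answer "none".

none

Checking pairwise contests:
A beats B 80–35.
B beats E 73–42.
E beats A 71–44.
E beats F 77–38.
E beats C 61–54.
E beats D 96–19.
Every option loses at least one head-to-head, so there is no Condorcet winner.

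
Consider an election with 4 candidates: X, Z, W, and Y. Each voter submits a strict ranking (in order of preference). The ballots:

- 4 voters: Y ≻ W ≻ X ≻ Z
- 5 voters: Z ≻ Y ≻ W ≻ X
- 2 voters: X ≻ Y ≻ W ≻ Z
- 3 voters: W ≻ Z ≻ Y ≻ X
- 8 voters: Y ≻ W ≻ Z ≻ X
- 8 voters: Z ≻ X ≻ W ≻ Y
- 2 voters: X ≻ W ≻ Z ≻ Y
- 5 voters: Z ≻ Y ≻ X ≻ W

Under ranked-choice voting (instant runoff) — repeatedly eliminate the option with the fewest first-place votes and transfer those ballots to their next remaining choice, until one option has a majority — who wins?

Round 1: X 4, Z 18, W 3, Y 12. Eliminate W.
Round 2: X 4, Z 21, Y 12. Z has a majority.

Z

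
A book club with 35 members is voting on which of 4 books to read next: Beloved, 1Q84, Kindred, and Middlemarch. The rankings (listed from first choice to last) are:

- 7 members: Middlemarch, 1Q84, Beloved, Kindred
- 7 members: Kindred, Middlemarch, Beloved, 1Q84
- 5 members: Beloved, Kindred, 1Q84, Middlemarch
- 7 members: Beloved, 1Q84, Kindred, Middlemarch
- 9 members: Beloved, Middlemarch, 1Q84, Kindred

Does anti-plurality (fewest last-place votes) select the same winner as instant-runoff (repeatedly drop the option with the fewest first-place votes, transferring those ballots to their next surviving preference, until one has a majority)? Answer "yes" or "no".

Anti-plurality — last-place votes: Beloved 0, 1Q84 7, Kindred 16, Middlemarch 12. Winner: Beloved.
Instant-runoff — R1 Beloved 21, 1Q84 0, Kindred 7, Middlemarch 7 (Beloved winner). Winner: Beloved.
The two methods agree.

yes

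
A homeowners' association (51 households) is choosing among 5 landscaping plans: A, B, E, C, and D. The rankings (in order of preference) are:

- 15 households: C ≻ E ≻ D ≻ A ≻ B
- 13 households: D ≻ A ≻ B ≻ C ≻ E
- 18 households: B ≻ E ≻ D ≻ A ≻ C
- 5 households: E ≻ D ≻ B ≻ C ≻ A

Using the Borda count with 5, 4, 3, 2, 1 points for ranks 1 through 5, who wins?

A: 15·2 + 13·4 + 18·2 + 5·1 = 123
B: 15·1 + 13·3 + 18·5 + 5·3 = 159
E: 15·4 + 13·1 + 18·4 + 5·5 = 170
C: 15·5 + 13·2 + 18·1 + 5·2 = 129
D: 15·3 + 13·5 + 18·3 + 5·4 = 184
D has the highest Borda score (184).

D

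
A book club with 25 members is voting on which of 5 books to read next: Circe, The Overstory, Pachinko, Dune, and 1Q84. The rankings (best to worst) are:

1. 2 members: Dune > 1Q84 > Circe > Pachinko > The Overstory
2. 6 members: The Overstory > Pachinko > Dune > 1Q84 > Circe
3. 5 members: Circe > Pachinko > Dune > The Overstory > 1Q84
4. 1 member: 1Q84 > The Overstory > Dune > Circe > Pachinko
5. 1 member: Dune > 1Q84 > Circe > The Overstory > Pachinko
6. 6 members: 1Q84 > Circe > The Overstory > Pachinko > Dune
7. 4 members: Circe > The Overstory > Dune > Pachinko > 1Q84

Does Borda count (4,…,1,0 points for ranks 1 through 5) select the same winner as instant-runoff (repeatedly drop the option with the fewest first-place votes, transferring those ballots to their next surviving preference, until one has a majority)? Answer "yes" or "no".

Borda — scores: Circe 61, The Overstory 57, Pachinko 45, Dune 44, 1Q84 43. Winner: Circe.
Instant-runoff — R1 Circe 9, The Overstory 6, Pachinko 0, Dune 3, 1Q84 7 (Pachinko out); R2 Circe 9, The Overstory 6, Dune 3, 1Q84 7 (Dune out); R3 Circe 9, The Overstory 6, 1Q84 10 (The Overstory out); R4 Circe 9, 1Q84 16 (1Q84 winner). Winner: 1Q84.
The two methods disagree.

no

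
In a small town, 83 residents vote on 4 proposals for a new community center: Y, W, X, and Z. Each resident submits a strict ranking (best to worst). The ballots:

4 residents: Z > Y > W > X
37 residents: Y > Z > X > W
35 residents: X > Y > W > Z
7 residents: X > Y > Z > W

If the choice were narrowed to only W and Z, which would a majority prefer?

Z

Voters preferring W to Z: 35; preferring Z to W: 48.
Z wins the head-to-head.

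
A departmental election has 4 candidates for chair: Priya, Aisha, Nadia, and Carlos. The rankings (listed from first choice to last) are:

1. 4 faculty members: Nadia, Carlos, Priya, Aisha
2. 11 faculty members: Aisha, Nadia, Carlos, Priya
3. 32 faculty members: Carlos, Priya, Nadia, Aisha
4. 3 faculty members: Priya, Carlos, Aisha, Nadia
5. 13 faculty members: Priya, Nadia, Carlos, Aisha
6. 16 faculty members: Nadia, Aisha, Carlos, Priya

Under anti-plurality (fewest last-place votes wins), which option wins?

Carlos

Last-place votes: Priya 27, Aisha 49, Nadia 3, Carlos 0.
Carlos is ranked last by the fewest voters, so Carlos wins.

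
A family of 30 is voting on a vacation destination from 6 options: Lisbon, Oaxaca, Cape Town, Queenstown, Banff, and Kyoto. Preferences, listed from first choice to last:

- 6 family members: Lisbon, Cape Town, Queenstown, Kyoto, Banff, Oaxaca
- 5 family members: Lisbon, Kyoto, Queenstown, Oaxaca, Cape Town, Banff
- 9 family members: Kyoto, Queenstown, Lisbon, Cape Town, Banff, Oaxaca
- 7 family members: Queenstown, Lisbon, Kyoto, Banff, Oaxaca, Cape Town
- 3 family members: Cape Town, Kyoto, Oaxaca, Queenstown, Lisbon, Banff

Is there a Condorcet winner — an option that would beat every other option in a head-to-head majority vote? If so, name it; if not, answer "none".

none

Checking pairwise contests:
Queenstown beats Lisbon 19–11.
Lisbon beats Oaxaca 27–3.
Lisbon beats Cape Town 27–3.
Kyoto beats Queenstown 17–13.
Lisbon beats Banff 30–0.
Lisbon beats Kyoto 18–12.
Every option loses at least one head-to-head, so there is no Condorcet winner.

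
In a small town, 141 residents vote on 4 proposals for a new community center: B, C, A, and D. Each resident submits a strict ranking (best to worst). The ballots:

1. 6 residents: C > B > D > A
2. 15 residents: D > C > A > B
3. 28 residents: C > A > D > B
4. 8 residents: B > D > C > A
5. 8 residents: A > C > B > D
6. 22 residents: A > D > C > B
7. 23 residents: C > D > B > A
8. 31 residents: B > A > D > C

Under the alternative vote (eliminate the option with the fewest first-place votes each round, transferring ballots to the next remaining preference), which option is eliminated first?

D

Round 1: B 39, C 57, A 30, D 15. Eliminate D.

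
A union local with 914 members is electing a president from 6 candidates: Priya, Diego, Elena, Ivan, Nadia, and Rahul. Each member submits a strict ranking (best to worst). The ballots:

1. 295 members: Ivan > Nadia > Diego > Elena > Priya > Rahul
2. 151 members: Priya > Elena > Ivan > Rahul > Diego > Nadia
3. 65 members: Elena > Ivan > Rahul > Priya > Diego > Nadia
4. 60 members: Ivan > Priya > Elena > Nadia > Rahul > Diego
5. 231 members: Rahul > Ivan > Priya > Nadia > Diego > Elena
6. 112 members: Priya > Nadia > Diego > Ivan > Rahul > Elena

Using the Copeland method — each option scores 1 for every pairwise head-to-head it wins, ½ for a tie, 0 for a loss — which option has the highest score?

Priya: beats Diego, Elena, Nadia, and Rahul; loses to Ivan → score 4.
Diego: beats Elena; loses to Priya, Ivan, Nadia, and Rahul → score 1.
Elena: beats Rahul; loses to Priya, Diego, Ivan, and Nadia → score 1.
Ivan: beats Priya, Diego, Elena, Nadia, and Rahul → score 5.
Nadia: beats Diego, Elena, and Rahul; loses to Priya and Ivan → score 3.
Rahul: beats Diego; loses to Priya, Elena, Ivan, and Nadia → score 1.
Ivan has the best pairwise record.

Ivan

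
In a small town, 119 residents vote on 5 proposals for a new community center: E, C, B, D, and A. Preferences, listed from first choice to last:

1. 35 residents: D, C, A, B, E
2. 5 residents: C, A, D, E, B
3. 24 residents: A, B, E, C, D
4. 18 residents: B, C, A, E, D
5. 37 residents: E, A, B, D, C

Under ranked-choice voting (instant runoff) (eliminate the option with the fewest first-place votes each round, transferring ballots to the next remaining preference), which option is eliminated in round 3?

D

Round 1: E 37, C 5, B 18, D 35, A 24. Eliminate C.
Round 2: E 37, B 18, D 35, A 29. Eliminate B.
Round 3: E 37, D 35, A 47. Eliminate D.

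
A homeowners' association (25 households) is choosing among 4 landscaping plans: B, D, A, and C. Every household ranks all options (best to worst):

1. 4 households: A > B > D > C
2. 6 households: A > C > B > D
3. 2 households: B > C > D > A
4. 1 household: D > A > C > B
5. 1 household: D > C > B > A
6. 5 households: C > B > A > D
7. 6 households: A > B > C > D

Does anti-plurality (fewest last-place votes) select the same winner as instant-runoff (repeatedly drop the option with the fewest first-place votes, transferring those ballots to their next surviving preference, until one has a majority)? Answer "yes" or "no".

Anti-plurality — last-place votes: B 1, D 17, A 3, C 4. Winner: B.
Instant-runoff — R1 B 2, D 2, A 16, C 5 (A winner). Winner: A.
The two methods disagree.

no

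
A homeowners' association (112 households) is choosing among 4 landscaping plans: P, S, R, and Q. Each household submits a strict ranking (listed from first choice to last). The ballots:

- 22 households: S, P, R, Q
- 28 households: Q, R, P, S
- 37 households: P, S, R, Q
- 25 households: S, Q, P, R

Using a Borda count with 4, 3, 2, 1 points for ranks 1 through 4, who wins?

P: 22·3 + 28·2 + 37·4 + 25·2 = 320
S: 22·4 + 28·1 + 37·3 + 25·4 = 327
R: 22·2 + 28·3 + 37·2 + 25·1 = 227
Q: 22·1 + 28·4 + 37·1 + 25·3 = 246
S has the highest Borda score (327).

S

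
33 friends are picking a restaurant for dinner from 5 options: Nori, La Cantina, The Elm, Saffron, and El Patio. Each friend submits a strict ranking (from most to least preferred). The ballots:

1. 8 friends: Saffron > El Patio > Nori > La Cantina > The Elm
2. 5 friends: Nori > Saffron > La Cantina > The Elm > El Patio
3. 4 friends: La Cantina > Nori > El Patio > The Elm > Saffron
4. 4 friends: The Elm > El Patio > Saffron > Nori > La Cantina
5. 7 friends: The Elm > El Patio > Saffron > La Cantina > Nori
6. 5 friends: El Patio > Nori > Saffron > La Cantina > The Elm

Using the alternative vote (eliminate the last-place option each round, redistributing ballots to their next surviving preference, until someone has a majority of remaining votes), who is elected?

Nori

Round 1: Nori 5, La Cantina 4, The Elm 11, Saffron 8, El Patio 5. Eliminate La Cantina.
Round 2: Nori 9, The Elm 11, Saffron 8, El Patio 5. Eliminate El Patio.
Round 3: Nori 14, The Elm 11, Saffron 8. Eliminate Saffron.
Round 4: Nori 22, The Elm 11. Nori has a majority.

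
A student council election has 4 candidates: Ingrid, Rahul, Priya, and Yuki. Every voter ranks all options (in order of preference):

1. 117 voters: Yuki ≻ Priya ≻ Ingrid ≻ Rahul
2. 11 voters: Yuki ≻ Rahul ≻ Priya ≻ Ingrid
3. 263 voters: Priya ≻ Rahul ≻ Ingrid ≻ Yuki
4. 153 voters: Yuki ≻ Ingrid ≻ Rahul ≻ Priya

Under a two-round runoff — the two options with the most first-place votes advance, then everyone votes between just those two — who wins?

Yuki

Round 1 first-place votes: Ingrid 0, Rahul 0, Priya 263, Yuki 281.
Yuki and Priya advance.
Runoff: Yuki is preferred to Priya by 281 voters; Priya by 263.
Yuki wins the runoff.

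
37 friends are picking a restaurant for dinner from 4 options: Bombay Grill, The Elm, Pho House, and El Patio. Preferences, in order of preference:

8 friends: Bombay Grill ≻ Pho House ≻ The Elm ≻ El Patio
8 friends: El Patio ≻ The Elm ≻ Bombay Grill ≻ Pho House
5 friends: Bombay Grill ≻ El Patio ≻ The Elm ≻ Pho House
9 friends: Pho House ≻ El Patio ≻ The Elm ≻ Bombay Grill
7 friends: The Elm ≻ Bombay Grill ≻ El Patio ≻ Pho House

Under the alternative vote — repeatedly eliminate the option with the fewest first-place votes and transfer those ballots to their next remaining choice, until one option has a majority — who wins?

Bombay Grill

Round 1: Bombay Grill 13, The Elm 7, Pho House 9, El Patio 8. Eliminate The Elm.
Round 2: Bombay Grill 20, Pho House 9, El Patio 8. Bombay Grill has a majority.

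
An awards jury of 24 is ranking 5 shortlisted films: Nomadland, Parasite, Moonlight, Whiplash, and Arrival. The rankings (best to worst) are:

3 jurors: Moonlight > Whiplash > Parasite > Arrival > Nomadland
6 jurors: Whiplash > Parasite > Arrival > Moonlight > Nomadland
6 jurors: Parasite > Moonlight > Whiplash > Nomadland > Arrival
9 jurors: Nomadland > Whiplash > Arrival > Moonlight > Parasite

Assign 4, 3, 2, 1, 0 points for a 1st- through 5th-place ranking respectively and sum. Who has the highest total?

Nomadland: 3·0 + 6·0 + 6·1 + 9·4 = 42
Parasite: 3·2 + 6·3 + 6·4 + 9·0 = 48
Moonlight: 3·4 + 6·1 + 6·3 + 9·1 = 45
Whiplash: 3·3 + 6·4 + 6·2 + 9·3 = 72
Arrival: 3·1 + 6·2 + 6·0 + 9·2 = 33
Whiplash has the highest Borda score (72).

Whiplash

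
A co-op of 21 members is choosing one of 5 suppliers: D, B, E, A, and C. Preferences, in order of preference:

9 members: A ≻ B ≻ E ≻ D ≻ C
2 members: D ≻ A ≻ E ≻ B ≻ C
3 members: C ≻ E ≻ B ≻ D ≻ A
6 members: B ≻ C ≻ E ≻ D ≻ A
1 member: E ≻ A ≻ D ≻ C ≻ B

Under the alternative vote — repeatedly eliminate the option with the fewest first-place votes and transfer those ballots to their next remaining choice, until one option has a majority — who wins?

Round 1: D 2, B 6, E 1, A 9, C 3. Eliminate E.
Round 2: D 2, B 6, A 10, C 3. Eliminate D.
Round 3: B 6, A 12, C 3. A has a majority.

A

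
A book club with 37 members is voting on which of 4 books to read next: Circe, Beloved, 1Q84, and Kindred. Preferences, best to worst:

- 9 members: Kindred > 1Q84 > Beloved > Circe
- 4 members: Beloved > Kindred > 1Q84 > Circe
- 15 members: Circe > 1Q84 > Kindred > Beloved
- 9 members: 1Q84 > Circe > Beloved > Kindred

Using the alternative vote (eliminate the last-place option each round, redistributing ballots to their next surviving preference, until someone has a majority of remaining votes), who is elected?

Circe

Round 1: Circe 15, Beloved 4, 1Q84 9, Kindred 9. Eliminate Beloved.
Round 2: Circe 15, 1Q84 9, Kindred 13. Eliminate 1Q84.
Round 3: Circe 24, Kindred 13. Circe has a majority.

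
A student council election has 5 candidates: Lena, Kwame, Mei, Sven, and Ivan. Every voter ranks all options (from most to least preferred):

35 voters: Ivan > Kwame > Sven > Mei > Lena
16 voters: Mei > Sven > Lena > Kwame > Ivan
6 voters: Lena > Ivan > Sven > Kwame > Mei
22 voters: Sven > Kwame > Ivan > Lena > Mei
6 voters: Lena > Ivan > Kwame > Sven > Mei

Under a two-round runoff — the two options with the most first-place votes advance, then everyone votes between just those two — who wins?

Ivan

Round 1 first-place votes: Lena 12, Kwame 0, Mei 16, Sven 22, Ivan 35.
Ivan and Sven advance.
Runoff: Ivan is preferred to Sven by 47 voters; Sven by 38.
Ivan wins the runoff.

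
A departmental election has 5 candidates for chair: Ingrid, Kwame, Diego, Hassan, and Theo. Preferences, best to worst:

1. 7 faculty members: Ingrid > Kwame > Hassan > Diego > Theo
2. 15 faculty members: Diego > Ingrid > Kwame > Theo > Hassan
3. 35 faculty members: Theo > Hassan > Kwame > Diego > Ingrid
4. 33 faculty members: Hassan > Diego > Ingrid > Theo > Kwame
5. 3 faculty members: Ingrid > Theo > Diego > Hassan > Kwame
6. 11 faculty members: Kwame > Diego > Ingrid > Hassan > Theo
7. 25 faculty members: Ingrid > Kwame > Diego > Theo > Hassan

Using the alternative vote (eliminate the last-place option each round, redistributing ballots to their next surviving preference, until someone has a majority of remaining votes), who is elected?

Ingrid

Round 1: Ingrid 35, Kwame 11, Diego 15, Hassan 33, Theo 35. Eliminate Kwame.
Round 2: Ingrid 35, Diego 26, Hassan 33, Theo 35. Eliminate Diego.
Round 3: Ingrid 61, Hassan 33, Theo 35. Eliminate Hassan.
Round 4: Ingrid 94, Theo 35. Ingrid has a majority.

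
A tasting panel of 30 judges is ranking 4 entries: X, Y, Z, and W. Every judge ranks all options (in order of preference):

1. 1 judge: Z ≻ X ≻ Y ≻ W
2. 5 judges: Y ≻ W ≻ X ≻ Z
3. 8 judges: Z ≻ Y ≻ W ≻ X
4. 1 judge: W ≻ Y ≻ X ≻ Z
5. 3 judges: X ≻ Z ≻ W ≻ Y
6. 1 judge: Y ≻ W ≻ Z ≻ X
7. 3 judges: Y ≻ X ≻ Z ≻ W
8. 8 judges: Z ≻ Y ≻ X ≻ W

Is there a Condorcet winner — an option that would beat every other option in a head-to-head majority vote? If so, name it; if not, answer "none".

Z vs X: 18–12 for Z.
Z vs Y: 20–10 for Z.
Z vs W: 23–7 for Z.
Z beats every other option head-to-head.

Z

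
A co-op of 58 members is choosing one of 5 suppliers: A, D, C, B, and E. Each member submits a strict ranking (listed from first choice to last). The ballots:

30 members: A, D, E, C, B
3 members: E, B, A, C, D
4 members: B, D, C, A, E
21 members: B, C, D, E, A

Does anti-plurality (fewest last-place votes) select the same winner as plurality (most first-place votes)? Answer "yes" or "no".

Anti-plurality — last-place votes: A 21, D 3, C 0, B 30, E 4. Winner: C.
Plurality — first-place votes: A 30, D 0, C 0, B 25, E 3. Winner: A.
The two methods disagree.

no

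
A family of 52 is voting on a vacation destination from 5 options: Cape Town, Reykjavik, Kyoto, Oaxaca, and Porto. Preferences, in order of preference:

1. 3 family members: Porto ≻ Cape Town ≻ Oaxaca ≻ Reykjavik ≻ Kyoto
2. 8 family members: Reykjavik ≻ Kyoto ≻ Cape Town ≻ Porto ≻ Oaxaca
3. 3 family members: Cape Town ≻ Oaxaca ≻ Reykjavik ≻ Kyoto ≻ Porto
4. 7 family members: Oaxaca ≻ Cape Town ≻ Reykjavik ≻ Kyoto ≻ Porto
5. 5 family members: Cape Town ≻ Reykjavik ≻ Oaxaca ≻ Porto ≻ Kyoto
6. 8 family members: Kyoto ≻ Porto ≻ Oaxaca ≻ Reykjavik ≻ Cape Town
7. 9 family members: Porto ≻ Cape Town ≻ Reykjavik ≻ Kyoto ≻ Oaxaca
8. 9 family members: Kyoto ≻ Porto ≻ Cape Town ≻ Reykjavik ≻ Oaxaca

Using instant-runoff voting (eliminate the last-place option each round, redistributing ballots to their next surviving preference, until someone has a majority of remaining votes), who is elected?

Round 1: Cape Town 8, Reykjavik 8, Kyoto 17, Oaxaca 7, Porto 12. Eliminate Oaxaca.
Round 2: Cape Town 15, Reykjavik 8, Kyoto 17, Porto 12. Eliminate Reykjavik.
Round 3: Cape Town 15, Kyoto 25, Porto 12. Eliminate Porto.
Round 4: Cape Town 27, Kyoto 25. Cape Town has a majority.

Cape Town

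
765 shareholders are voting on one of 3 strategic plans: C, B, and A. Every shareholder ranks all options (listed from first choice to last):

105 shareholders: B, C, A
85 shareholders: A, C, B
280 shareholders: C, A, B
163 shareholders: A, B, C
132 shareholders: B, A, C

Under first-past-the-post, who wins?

First-place votes: C 280, B 237, A 248.
C has the most first-place votes.

C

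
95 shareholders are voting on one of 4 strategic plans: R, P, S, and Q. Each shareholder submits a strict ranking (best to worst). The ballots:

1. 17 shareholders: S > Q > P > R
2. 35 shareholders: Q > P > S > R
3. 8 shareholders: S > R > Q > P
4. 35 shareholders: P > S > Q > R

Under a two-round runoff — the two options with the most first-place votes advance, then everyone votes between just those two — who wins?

Round 1 first-place votes: R 0, P 35, S 25, Q 35.
Q and P advance.
Runoff: Q is preferred to P by 60 voters; P by 35.
Q wins the runoff.

Q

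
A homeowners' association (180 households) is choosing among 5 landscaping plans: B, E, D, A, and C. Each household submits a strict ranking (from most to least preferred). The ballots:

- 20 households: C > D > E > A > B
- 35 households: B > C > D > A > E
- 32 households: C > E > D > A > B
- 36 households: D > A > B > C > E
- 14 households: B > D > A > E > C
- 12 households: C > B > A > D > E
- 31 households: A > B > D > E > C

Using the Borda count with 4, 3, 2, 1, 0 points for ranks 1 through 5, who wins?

B: 20·0 + 35·4 + 32·0 + 36·2 + 14·4 + 12·3 + 31·3 = 397
E: 20·2 + 35·0 + 32·3 + 36·0 + 14·1 + 12·0 + 31·1 = 181
D: 20·3 + 35·2 + 32·2 + 36·4 + 14·3 + 12·1 + 31·2 = 454
A: 20·1 + 35·1 + 32·1 + 36·3 + 14·2 + 12·2 + 31·4 = 371
C: 20·4 + 35·3 + 32·4 + 36·1 + 14·0 + 12·4 + 31·0 = 397
D has the highest Borda score (454).

D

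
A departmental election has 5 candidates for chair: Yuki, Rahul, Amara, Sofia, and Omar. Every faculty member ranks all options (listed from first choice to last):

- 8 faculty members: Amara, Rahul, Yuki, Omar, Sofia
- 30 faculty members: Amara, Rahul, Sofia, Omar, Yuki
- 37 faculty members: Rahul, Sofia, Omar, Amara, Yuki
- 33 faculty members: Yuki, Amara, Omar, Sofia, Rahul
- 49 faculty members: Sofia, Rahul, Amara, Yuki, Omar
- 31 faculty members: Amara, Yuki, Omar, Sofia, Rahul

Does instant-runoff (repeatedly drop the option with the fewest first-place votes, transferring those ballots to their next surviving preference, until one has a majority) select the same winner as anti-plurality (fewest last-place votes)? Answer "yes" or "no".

yes

Instant-runoff — R1 Yuki 33, Rahul 37, Amara 69, Sofia 49, Omar 0 (Omar out); R2 Yuki 33, Rahul 37, Amara 69, Sofia 49 (Yuki out); R3 Rahul 37, Amara 102, Sofia 49 (Amara winner). Winner: Amara.
Anti-plurality — last-place votes: Yuki 67, Rahul 64, Amara 0, Sofia 8, Omar 49. Winner: Amara.
The two methods agree.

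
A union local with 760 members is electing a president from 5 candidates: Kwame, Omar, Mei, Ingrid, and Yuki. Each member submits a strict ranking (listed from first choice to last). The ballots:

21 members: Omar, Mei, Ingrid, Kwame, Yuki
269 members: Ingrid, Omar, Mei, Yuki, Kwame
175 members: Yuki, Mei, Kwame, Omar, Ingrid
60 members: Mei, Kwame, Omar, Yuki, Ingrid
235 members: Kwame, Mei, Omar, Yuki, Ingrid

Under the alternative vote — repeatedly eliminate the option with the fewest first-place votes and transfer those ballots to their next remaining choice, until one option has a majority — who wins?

Round 1: Kwame 235, Omar 21, Mei 60, Ingrid 269, Yuki 175. Eliminate Omar.
Round 2: Kwame 235, Mei 81, Ingrid 269, Yuki 175. Eliminate Mei.
Round 3: Kwame 295, Ingrid 290, Yuki 175. Eliminate Yuki.
Round 4: Kwame 470, Ingrid 290. Kwame has a majority.

Kwame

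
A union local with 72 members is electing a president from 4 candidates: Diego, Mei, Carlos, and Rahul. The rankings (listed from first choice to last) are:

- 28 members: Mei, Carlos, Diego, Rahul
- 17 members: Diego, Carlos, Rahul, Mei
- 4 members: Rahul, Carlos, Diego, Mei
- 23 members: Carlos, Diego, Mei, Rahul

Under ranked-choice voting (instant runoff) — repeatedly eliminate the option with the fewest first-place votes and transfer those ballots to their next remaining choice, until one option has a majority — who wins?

Carlos

Round 1: Diego 17, Mei 28, Carlos 23, Rahul 4. Eliminate Rahul.
Round 2: Diego 17, Mei 28, Carlos 27. Eliminate Diego.
Round 3: Mei 28, Carlos 44. Carlos has a majority.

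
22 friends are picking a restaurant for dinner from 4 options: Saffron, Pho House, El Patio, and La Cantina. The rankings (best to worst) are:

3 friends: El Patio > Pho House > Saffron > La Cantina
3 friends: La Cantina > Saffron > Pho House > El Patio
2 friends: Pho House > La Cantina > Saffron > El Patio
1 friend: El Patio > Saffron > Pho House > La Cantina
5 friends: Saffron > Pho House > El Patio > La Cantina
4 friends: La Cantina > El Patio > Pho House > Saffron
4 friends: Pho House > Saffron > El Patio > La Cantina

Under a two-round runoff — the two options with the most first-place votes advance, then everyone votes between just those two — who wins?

Round 1 first-place votes: Saffron 5, Pho House 6, El Patio 4, La Cantina 7.
La Cantina and Pho House advance.
Runoff: La Cantina is preferred to Pho House by 7 voters; Pho House by 15.
Pho House wins the runoff.

Pho House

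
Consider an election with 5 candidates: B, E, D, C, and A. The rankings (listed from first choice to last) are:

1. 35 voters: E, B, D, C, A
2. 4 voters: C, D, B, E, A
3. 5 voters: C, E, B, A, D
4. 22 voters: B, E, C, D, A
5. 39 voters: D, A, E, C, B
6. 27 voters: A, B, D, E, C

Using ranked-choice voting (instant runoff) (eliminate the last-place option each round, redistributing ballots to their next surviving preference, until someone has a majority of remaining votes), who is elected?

D

Round 1: B 22, E 35, D 39, C 9, A 27. Eliminate C.
Round 2: B 22, E 40, D 43, A 27. Eliminate B.
Round 3: E 62, D 43, A 27. Eliminate A.
Round 4: E 62, D 70. D has a majority.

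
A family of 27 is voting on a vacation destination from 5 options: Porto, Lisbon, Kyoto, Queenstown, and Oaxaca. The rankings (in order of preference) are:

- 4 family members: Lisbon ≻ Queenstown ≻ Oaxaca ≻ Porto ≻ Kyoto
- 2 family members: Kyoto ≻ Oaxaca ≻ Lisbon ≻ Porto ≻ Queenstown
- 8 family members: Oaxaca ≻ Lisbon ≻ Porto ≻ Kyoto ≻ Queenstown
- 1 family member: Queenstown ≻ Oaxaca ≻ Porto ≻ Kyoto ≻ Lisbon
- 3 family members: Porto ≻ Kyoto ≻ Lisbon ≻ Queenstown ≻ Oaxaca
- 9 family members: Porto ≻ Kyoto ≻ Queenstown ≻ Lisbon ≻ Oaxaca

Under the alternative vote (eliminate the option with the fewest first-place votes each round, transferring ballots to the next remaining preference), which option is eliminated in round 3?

Round 1: Porto 12, Lisbon 4, Kyoto 2, Queenstown 1, Oaxaca 8. Eliminate Queenstown.
Round 2: Porto 12, Lisbon 4, Kyoto 2, Oaxaca 9. Eliminate Kyoto.
Round 3: Porto 12, Lisbon 4, Oaxaca 11. Eliminate Lisbon.

Lisbon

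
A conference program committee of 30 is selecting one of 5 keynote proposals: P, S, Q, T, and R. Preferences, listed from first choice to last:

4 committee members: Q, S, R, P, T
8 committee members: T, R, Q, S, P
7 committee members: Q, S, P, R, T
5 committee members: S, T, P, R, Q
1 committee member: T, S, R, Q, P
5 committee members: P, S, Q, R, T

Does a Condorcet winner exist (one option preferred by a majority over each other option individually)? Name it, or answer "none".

Q vs P: 20–10 for Q.
Q vs S: 19–11 for Q.
Q vs T: 16–14 for Q.
Q vs R: 16–14 for Q.
Q beats every other option head-to-head.

Q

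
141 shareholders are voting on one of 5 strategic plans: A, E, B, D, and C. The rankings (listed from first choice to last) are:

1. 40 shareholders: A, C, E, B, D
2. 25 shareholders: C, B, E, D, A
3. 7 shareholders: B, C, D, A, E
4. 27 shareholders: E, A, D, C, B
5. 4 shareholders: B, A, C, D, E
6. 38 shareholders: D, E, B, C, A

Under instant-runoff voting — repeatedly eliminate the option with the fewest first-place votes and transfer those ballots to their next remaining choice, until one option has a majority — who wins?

Round 1: A 40, E 27, B 11, D 38, C 25. Eliminate B.
Round 2: A 44, E 27, D 38, C 32. Eliminate E.
Round 3: A 71, D 38, C 32. A has a majority.

A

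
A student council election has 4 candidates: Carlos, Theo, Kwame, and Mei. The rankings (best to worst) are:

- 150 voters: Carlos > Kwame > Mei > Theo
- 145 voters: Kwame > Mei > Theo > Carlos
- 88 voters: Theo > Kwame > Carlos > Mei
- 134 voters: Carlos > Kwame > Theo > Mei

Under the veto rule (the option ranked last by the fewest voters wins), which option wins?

Kwame

Last-place votes: Carlos 145, Theo 150, Kwame 0, Mei 222.
Kwame is ranked last by the fewest voters, so Kwame wins.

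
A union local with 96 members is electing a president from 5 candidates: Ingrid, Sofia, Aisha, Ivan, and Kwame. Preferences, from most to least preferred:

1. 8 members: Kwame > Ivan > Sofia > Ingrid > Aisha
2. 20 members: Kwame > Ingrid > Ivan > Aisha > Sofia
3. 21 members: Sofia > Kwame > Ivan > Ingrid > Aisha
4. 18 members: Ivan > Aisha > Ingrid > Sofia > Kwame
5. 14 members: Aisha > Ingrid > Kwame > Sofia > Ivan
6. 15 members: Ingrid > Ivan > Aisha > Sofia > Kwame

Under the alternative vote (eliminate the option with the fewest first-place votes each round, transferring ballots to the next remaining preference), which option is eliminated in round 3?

Round 1: Ingrid 15, Sofia 21, Aisha 14, Ivan 18, Kwame 28. Eliminate Aisha.
Round 2: Ingrid 29, Sofia 21, Ivan 18, Kwame 28. Eliminate Ivan.
Round 3: Ingrid 47, Sofia 21, Kwame 28. Eliminate Sofia.

Sofia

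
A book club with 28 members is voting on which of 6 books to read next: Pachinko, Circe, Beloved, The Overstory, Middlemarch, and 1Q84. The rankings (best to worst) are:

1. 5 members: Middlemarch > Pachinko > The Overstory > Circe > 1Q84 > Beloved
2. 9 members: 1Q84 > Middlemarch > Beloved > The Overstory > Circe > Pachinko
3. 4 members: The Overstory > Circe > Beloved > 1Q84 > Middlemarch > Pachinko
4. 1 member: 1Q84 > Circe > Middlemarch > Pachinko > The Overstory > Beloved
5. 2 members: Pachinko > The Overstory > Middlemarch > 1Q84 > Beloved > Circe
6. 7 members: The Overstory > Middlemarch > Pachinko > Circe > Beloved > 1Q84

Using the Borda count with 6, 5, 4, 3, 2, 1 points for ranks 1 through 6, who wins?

Middlemarch

Pachinko: 5·5 + 9·1 + 4·1 + 1·3 + 2·6 + 7·4 = 81
Circe: 5·3 + 9·2 + 4·5 + 1·5 + 2·1 + 7·3 = 81
Beloved: 5·1 + 9·4 + 4·4 + 1·1 + 2·2 + 7·2 = 76
The Overstory: 5·4 + 9·3 + 4·6 + 1·2 + 2·5 + 7·6 = 125
Middlemarch: 5·6 + 9·5 + 4·2 + 1·4 + 2·4 + 7·5 = 130
1Q84: 5·2 + 9·6 + 4·3 + 1·6 + 2·3 + 7·1 = 95
Middlemarch has the highest Borda score (130).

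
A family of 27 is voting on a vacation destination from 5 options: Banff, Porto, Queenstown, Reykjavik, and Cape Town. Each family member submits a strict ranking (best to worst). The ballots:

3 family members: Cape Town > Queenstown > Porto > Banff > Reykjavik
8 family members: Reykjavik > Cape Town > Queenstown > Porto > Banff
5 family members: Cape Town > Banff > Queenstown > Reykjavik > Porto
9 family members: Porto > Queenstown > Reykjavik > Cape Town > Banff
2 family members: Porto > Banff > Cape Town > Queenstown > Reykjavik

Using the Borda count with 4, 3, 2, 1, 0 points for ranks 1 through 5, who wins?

Cape Town

Banff: 3·1 + 8·0 + 5·3 + 9·0 + 2·3 = 24
Porto: 3·2 + 8·1 + 5·0 + 9·4 + 2·4 = 58
Queenstown: 3·3 + 8·2 + 5·2 + 9·3 + 2·1 = 64
Reykjavik: 3·0 + 8·4 + 5·1 + 9·2 + 2·0 = 55
Cape Town: 3·4 + 8·3 + 5·4 + 9·1 + 2·2 = 69
Cape Town has the highest Borda score (69).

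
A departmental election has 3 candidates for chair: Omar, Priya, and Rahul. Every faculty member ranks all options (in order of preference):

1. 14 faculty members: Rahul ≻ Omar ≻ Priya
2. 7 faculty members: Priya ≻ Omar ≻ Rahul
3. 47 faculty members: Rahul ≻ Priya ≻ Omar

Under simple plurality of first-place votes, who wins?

First-place votes: Omar 0, Priya 7, Rahul 61.
Rahul has the most first-place votes.

Rahul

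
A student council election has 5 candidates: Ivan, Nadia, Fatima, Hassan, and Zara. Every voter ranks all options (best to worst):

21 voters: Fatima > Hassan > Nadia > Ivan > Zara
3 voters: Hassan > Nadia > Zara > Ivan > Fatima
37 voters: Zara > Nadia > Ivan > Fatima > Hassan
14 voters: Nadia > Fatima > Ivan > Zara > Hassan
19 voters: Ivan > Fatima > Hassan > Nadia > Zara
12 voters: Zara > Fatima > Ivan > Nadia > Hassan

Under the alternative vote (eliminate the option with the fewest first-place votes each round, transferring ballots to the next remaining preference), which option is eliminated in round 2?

Nadia

Round 1: Ivan 19, Nadia 14, Fatima 21, Hassan 3, Zara 49. Eliminate Hassan.
Round 2: Ivan 19, Nadia 17, Fatima 21, Zara 49. Eliminate Nadia.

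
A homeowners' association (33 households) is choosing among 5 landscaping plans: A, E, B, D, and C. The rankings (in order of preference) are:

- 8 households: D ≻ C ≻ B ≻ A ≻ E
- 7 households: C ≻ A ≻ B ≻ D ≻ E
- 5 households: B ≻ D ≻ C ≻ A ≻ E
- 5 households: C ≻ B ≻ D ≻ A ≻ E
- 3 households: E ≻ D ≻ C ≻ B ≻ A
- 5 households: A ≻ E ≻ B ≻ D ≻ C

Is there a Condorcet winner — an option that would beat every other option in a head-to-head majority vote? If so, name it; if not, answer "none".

Checking pairwise contests:
B beats A 21–12.
A beats E 30–3.
C beats B 23–10.
B beats D 22–11.
D beats C 21–12.
Every option loses at least one head-to-head, so there is no Condorcet winner.

none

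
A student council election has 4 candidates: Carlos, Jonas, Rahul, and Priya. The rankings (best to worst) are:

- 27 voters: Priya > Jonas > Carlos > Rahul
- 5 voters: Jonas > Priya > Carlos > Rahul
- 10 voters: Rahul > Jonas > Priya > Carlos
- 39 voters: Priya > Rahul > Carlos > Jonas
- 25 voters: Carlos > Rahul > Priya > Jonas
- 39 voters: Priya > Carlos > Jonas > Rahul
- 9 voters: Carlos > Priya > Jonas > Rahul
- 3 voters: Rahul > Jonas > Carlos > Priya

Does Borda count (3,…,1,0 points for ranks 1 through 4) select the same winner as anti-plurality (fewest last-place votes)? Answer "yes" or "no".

Borda — scores: Carlos 254, Jonas 143, Rahul 167, Priya 378. Winner: Priya.
Anti-plurality — last-place votes: Carlos 10, Jonas 64, Rahul 80, Priya 3. Winner: Priya.
The two methods agree.

yes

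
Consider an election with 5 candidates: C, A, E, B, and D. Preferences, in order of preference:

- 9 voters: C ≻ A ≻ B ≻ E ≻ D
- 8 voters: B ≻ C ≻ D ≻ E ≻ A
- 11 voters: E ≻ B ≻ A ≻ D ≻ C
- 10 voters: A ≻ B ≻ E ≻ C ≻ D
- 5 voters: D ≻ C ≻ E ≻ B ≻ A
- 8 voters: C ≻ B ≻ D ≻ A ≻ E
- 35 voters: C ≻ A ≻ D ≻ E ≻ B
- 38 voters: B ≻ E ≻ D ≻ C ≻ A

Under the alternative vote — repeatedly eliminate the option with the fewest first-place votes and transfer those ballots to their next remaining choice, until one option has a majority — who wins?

Round 1: C 52, A 10, E 11, B 46, D 5. Eliminate D.
Round 2: C 57, A 10, E 11, B 46. Eliminate A.
Round 3: C 57, E 11, B 56. Eliminate E.
Round 4: C 57, B 67. B has a majority.

B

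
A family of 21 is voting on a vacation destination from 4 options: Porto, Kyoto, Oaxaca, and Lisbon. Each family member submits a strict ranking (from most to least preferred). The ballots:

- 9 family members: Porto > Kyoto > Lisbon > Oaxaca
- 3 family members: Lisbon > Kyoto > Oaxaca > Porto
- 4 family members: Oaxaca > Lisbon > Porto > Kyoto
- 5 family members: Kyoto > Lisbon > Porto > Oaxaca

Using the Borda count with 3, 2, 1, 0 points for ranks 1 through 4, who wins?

Porto: 9·3 + 3·0 + 4·1 + 5·1 = 36
Kyoto: 9·2 + 3·2 + 4·0 + 5·3 = 39
Oaxaca: 9·0 + 3·1 + 4·3 + 5·0 = 15
Lisbon: 9·1 + 3·3 + 4·2 + 5·2 = 36
Kyoto has the highest Borda score (39).

Kyoto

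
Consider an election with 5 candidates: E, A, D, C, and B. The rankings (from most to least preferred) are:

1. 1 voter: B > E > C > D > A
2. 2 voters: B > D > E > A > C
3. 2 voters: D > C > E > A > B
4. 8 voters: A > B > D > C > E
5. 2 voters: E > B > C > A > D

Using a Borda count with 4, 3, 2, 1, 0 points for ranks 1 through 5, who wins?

E: 1·3 + 2·2 + 2·2 + 8·0 + 2·4 = 19
A: 1·0 + 2·1 + 2·1 + 8·4 + 2·1 = 38
D: 1·1 + 2·3 + 2·4 + 8·2 + 2·0 = 31
C: 1·2 + 2·0 + 2·3 + 8·1 + 2·2 = 20
B: 1·4 + 2·4 + 2·0 + 8·3 + 2·3 = 42
B has the highest Borda score (42).

B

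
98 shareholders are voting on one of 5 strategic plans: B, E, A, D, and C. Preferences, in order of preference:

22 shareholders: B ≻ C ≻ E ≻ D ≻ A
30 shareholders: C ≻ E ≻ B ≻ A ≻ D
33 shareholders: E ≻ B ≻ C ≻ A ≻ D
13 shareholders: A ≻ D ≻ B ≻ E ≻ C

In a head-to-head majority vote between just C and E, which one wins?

Voters preferring C to E: 52; preferring E to C: 46.
C wins the head-to-head.

C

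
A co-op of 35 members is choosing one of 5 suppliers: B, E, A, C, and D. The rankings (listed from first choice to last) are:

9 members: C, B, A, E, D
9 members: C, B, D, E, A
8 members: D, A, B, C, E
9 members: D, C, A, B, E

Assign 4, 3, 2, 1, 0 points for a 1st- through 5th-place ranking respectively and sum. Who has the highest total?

B: 9·3 + 9·3 + 8·2 + 9·1 = 79
E: 9·1 + 9·1 + 8·0 + 9·0 = 18
A: 9·2 + 9·0 + 8·3 + 9·2 = 60
C: 9·4 + 9·4 + 8·1 + 9·3 = 107
D: 9·0 + 9·2 + 8·4 + 9·4 = 86
C has the highest Borda score (107).

C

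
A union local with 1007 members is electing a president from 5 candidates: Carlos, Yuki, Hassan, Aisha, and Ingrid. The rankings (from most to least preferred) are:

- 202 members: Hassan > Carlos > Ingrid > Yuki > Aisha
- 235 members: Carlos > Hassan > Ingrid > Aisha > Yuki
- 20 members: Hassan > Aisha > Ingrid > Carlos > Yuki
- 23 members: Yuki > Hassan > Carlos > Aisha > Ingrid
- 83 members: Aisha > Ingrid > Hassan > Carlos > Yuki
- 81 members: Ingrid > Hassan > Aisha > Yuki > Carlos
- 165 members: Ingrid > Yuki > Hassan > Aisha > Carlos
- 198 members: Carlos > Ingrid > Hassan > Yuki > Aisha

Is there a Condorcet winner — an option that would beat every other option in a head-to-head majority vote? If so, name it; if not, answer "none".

Checking pairwise contests:
Hassan beats Carlos 574–433.
Carlos beats Yuki 738–269.
Ingrid beats Hassan 527–480.
Carlos beats Aisha 658–349.
Carlos beats Ingrid 658–349.
Every option loses at least one head-to-head, so there is no Condorcet winner.

none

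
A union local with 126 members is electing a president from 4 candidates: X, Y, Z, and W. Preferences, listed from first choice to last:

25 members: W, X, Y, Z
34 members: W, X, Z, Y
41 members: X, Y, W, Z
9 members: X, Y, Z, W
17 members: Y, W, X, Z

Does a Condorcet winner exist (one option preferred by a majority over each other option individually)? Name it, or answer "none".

Checking pairwise contests:
W beats X 76–50.
X beats Y 109–17.
X beats Z 126–0.
Y beats W 67–59.
Every option loses at least one head-to-head, so there is no Condorcet winner.

none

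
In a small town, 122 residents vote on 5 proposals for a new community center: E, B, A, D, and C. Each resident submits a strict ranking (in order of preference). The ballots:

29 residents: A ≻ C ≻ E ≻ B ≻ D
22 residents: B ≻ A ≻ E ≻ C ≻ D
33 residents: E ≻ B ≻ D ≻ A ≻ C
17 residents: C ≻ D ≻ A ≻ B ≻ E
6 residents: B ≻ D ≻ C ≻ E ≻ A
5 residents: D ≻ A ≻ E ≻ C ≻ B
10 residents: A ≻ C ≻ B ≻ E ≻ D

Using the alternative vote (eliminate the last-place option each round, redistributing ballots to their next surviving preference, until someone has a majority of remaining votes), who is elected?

A

Round 1: E 33, B 28, A 39, D 5, C 17. Eliminate D.
Round 2: E 33, B 28, A 44, C 17. Eliminate C.
Round 3: E 33, B 28, A 61. Eliminate B.
Round 4: E 39, A 83. A has a majority.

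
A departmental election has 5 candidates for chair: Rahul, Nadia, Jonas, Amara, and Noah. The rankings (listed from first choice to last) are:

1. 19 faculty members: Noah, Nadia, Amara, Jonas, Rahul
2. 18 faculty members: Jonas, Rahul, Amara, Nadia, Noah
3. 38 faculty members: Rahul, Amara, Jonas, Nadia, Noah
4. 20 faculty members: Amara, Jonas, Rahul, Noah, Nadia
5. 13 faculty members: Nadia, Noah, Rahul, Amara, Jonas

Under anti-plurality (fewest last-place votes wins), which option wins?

Last-place votes: Rahul 19, Nadia 20, Jonas 13, Amara 0, Noah 56.
Amara is ranked last by the fewest voters, so Amara wins.

Amara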